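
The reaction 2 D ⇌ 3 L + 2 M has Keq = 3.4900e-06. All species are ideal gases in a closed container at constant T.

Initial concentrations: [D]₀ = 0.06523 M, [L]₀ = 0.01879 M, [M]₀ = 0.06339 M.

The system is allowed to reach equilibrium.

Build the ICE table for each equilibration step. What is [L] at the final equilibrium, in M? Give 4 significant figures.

[L]_eq = 0.01606 M

Q₀ = 6.2651e-06 vs Keq = 3.4900e-06 ⇒ Q>K, reverse
Step 1:
                    D           L           M
  init        0.06523     0.01879     0.06339
  Δ          0.001822   -0.002734   -0.001822
  eq          0.06705     0.01606     0.06157
  solve Keq expr → x = -9.1118e-04; check Q = 3.4900e-06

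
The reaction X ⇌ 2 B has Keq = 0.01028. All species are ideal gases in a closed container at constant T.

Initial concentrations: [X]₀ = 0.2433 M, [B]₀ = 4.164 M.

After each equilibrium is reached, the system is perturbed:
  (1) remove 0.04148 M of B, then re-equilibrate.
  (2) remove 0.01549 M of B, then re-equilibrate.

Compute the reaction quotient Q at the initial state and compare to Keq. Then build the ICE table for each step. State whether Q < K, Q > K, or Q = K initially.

Q₀ = 71.27 vs Keq = 0.01028 ⇒ Q>K, reverse
Step 1:
                   X          B
  init        0.2433      4.164
  Δ            2.006     -4.012
  eq           2.249     0.1521
  solve Keq expr → x = -2.006; check Q = 0.01028
Then remove 0.04148 M of B.
Step 2:
                   X          B
  init         2.249     0.1106
  Δ         -0.02039    0.04079
  eq           2.229     0.1514
  solve Keq expr → x = 0.02039; check Q = 0.01028
Then remove 0.01549 M of B.
Step 3:
                   X          B
  init         2.229     0.1359
  Δ        -0.007616    0.01523
  eq           2.221     0.1511
  solve Keq expr → x = 0.007616; check Q = 0.01028

Q₀ = 71.27; Q > K (proceeds reverse)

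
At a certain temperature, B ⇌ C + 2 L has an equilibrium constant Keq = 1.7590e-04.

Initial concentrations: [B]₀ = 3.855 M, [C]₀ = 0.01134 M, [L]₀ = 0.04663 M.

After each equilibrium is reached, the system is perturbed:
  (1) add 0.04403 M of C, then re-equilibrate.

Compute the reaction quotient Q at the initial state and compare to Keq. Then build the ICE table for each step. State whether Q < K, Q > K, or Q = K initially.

Q₀ = 6.3962e-06 vs Keq = 1.7590e-04 ⇒ Q<K, forward
Step 1:
                    B           C           L
  init          3.855     0.01134     0.04663
  Δ          -0.03615     0.03615      0.0723
  eq            3.819     0.04749      0.1189
  solve Keq expr → x = 0.03615; check Q = 1.7590e-04
Then add 0.04403 M of C.
Step 2:
                    B           C           L
  init          3.819     0.09152      0.1189
  Δ           0.01311    -0.01311    -0.02622
  eq            3.832     0.07841     0.09272
  solve Keq expr → x = -0.01311; check Q = 1.7590e-04

Q₀ = 6.3962e-06; Q < K (proceeds forward)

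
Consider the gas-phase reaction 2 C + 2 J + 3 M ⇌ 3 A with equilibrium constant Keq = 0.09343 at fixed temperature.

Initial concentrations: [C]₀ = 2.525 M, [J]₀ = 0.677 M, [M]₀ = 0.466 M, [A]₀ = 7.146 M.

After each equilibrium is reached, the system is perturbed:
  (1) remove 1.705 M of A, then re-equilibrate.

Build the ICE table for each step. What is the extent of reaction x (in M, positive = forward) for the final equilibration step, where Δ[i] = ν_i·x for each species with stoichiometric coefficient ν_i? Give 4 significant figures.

x = 0.1348 M

Q₀ = 1234 vs Keq = 0.09343 ⇒ Q>K, reverse
Step 1:
                    C           J           M           A
  init          2.525       0.677       0.466       7.146
  Δ              1.45        1.45       2.174      -2.174
  eq            3.975       2.127        2.64       4.972
  solve Keq expr → x = -0.7248; check Q = 0.09343
Then remove 1.705 M of A.
Step 2:
                    C           J           M           A
  init          3.975       2.127        2.64       3.267
  Δ           -0.2695     -0.2695     -0.4043      0.4043
  eq            3.705       1.857       2.236       3.671
  solve Keq expr → x = 0.1348; check Q = 0.09343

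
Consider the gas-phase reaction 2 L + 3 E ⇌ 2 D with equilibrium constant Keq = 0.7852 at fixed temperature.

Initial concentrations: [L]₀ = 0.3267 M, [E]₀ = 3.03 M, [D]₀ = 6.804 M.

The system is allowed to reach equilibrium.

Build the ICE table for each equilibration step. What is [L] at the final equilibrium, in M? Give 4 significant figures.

[L]_eq = 0.9099 M

Q₀ = 15.59 vs Keq = 0.7852 ⇒ Q>K, reverse
Step 1:
                   L          E          D
  I           0.3267       3.03      6.804
  C           0.5832     0.8747    -0.5832
  E           0.9099      3.905      6.221
  solve Keq expr → x = -0.2916; check Q = 0.7852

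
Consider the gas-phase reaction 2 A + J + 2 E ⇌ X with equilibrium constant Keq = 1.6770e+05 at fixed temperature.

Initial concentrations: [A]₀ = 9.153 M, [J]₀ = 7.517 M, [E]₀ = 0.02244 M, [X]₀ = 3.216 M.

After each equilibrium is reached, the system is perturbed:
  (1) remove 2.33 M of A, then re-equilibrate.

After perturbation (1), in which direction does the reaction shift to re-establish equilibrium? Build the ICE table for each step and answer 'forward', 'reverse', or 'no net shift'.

Q₀ = 10.14 vs Keq = 1.6770e+05 ⇒ Q<K, forward
Step 1:
                   A          J          E          X
  I            9.153      7.517    0.02244      3.216
  C         -0.02226   -0.01113   -0.02226    0.01113
  E            9.131      7.506 1.7536e-04      3.227
  solve Keq expr → x = 0.01113; check Q = 1.6770e+05
Then remove 2.33 M of A.
Step 2:
                   A          J          E          X
  I            6.801      7.506 1.7536e-04      3.227
  C       6.0077e-05 3.0039e-05 6.0077e-05 -3.0039e-05
  E            6.801      7.506 2.3544e-04      3.227
  solve Keq expr → x = -3.0039e-05; check Q = 1.6770e+05

Direction: reverse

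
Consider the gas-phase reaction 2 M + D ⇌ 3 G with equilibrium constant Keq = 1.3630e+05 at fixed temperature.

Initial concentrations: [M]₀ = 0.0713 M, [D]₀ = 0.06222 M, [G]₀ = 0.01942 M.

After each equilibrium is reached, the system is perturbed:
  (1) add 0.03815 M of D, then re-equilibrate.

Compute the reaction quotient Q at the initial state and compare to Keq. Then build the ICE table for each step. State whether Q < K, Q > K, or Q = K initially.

Q₀ = 0.02315; Q < K (proceeds forward)

Q₀ = 0.02315 vs Keq = 1.3630e+05 ⇒ Q<K, forward
Step 1:
                   M          D          G
  I           0.0713    0.06222    0.01942
  C         -0.07057   -0.03528     0.1059
  E       7.3176e-04    0.02694     0.1253
  solve Keq expr → x = 0.03528; check Q = 1.3630e+05
Then add 0.03815 M of D.
Step 2:
                   M          D          G
  I       7.3176e-04    0.06509     0.1253
  C       -2.5835e-04 -1.2918e-04 3.8753e-04
  E       4.7341e-04    0.06496     0.1257
  solve Keq expr → x = 1.2918e-04; check Q = 1.3630e+05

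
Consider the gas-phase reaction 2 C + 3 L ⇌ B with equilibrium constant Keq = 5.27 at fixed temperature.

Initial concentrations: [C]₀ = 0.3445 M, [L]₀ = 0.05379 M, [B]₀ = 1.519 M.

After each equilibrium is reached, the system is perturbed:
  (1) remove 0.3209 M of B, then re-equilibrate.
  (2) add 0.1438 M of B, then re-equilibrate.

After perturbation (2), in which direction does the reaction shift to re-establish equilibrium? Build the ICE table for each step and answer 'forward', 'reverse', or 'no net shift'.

Direction: reverse

Q₀ = 8.2238e+04 vs Keq = 5.27 ⇒ Q>K, reverse
Step 1:
                   C          L          B
  I           0.3445    0.05379      1.519
  C           0.4505     0.6758    -0.2253
  E            0.795     0.7296      1.294
  solve Keq expr → x = -0.2253; check Q = 5.27
Then remove 0.3209 M of B.
Step 2:
                   C          L          B
  I            0.795     0.7296     0.9728
  C         -0.03019   -0.04529     0.0151
  E           0.7648     0.6843     0.9879
  solve Keq expr → x = 0.0151; check Q = 5.27
Then add 0.1438 M of B.
Step 3:
                   C          L          B
  I           0.7648     0.6843      1.132
  C          0.01429    0.02144  -0.007145
  E           0.7791     0.7057      1.125
  solve Keq expr → x = -0.007145; check Q = 5.27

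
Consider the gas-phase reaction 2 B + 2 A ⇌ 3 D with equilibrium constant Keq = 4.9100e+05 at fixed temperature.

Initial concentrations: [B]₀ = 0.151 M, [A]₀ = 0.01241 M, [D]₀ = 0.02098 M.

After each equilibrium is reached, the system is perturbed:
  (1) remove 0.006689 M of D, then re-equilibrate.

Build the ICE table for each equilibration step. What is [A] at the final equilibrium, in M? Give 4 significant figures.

Q₀ = 2.63 vs Keq = 4.9100e+05 ⇒ Q<K, forward
Step 1:
                  B         A         D
  init        0.151   0.01241   0.02098
  Δ        -0.01233  -0.01233   0.01849
  eq         0.1387 8.0712e-05   0.03947
  solve Keq expr → x = 0.006165; check Q = 4.9100e+05
Then remove 0.006689 M of D.
Step 2:
                  B         A         D
  init       0.1387 8.0712e-05   0.03278
  Δ       -1.9530e-05 -1.9530e-05 2.9294e-05
  eq         0.1387 6.1183e-05   0.03281
  solve Keq expr → x = 9.7648e-06; check Q = 4.9100e+05

[A]_eq = 6.1183e-05 M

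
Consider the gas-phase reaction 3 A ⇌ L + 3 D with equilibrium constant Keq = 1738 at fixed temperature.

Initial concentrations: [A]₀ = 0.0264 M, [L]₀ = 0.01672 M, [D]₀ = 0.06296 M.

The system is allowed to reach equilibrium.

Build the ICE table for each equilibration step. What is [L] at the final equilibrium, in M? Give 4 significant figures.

Q₀ = 0.2268 vs Keq = 1738 ⇒ Q<K, forward
Step 1:
                   A          L          D
  Initial     0.0264    0.01672    0.06296
  Change    -0.02428   0.008094    0.02428
  Equil     0.002117    0.02481    0.08724
  solve Keq expr → x = 0.008094; check Q = 1738

[L]_eq = 0.02481 M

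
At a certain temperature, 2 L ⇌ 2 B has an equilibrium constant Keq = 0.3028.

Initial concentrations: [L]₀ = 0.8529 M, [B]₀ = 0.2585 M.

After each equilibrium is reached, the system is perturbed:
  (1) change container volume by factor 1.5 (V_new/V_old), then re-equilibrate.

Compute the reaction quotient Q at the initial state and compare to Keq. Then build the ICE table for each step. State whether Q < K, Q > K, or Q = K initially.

Q₀ = 0.09186; Q < K (proceeds forward)

Q₀ = 0.09186 vs Keq = 0.3028 ⇒ Q<K, forward
Step 1:
                    L           B
  Initial      0.8529      0.2585
  Change       -0.136       0.136
  Equil        0.7169      0.3945
  solve Keq expr → x = 0.068; check Q = 0.3028
Then change container volume by factor 1.5 (V_new/V_old).
Step 2:
                    L           B
  Initial      0.4779       0.263
  Change            0           0
  Equil        0.4779       0.263
  solve Keq expr → x = 0; check Q = 0.3028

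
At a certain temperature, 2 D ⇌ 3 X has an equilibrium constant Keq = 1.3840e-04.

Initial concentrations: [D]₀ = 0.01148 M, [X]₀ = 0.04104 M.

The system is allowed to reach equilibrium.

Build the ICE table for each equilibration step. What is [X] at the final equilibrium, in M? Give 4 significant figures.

[X]_eq = 0.005549 M

Q₀ = 0.5245 vs Keq = 1.3840e-04 ⇒ Q>K, reverse
Step 1:
                  D         X
  I         0.01148   0.04104
  C         0.02366  -0.03549
  E         0.03514  0.005549
  solve Keq expr → x = -0.01183; check Q = 1.3840e-04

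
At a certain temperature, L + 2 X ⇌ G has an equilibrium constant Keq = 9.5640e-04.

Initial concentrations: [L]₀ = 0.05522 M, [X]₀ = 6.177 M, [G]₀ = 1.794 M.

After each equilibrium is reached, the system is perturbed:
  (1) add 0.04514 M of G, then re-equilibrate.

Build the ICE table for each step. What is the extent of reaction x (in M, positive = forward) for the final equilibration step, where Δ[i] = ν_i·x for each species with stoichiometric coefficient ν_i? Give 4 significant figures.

x = -0.03928 M

Q₀ = 0.8515 vs Keq = 9.5640e-04 ⇒ Q>K, reverse
Step 1:
                   L          X          G
  init       0.05522      6.177      1.794
  Δ            1.648      3.296     -1.648
  eq           1.703      9.473     0.1462
  solve Keq expr → x = -1.648; check Q = 9.5640e-04
Then add 0.04514 M of G.
Step 2:
                   L          X          G
  init         1.703      9.473     0.1913
  Δ          0.03928    0.07856   -0.03928
  eq           1.742      9.551      0.152
  solve Keq expr → x = -0.03928; check Q = 9.5640e-04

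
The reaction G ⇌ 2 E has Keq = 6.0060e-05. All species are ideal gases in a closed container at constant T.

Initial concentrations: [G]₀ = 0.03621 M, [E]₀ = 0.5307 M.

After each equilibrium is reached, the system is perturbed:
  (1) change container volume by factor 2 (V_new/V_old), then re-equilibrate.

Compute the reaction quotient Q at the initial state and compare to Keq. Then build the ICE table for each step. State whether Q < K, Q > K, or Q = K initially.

Q₀ = 7.778 vs Keq = 6.0060e-05 ⇒ Q>K, reverse
Step 1:
                  G         E
  Initial   0.03621    0.5307
  Change     0.2632   -0.5265
  Equil      0.2994  0.004241
  solve Keq expr → x = -0.2632; check Q = 6.0060e-05
Then change container volume by factor 2 (V_new/V_old).
Step 2:
                  G         E
  Initial    0.1497   0.00212
  Change  -4.3696e-04 8.7392e-04
  Equil      0.1493  0.002994
  solve Keq expr → x = 4.3696e-04; check Q = 6.0060e-05

Q₀ = 7.778; Q > K (proceeds reverse)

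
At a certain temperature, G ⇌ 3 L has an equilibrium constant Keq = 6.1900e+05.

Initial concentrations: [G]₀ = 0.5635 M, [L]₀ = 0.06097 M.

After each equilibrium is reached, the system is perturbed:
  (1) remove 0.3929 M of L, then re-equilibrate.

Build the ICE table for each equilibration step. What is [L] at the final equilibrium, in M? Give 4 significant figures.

[L]_eq = 1.359 M

Q₀ = 4.0221e-04 vs Keq = 6.1900e+05 ⇒ Q<K, forward
Step 1:
                   G          L
  I           0.5635    0.06097
  C          -0.5635       1.69
  E       8.6796e-06      1.751
  solve Keq expr → x = 0.5635; check Q = 6.1900e+05
Then remove 0.3929 M of L.
Step 2:
                   G          L
  I       8.6796e-06      1.359
  C       -4.6287e-06 1.3886e-05
  E       4.0508e-06      1.359
  solve Keq expr → x = 4.6287e-06; check Q = 6.1900e+05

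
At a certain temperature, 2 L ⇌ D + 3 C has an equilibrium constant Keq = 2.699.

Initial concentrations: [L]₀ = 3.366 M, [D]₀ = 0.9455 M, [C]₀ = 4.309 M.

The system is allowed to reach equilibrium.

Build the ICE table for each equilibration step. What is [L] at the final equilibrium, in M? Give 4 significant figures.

[L]_eq = 3.763 M

Q₀ = 6.677 vs Keq = 2.699 ⇒ Q>K, reverse
Step 1:
                   L          D          C
  Initial      3.366     0.9455      4.309
  Change      0.3974    -0.1987    -0.5961
  Equil        3.763     0.7468      3.713
  solve Keq expr → x = -0.1987; check Q = 2.699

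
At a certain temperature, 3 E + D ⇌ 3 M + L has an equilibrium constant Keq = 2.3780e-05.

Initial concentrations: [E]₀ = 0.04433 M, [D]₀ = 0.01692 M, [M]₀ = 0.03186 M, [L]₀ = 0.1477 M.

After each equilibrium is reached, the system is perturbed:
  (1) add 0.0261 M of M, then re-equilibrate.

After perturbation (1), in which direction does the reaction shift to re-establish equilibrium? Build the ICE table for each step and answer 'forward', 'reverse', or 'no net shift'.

Q₀ = 3.241 vs Keq = 2.3780e-05 ⇒ Q>K, reverse
Step 1:
                    E           D           M           L
  Initial     0.04433     0.01692     0.03186      0.1477
  Change      0.03061      0.0102    -0.03061     -0.0102
  Equil       0.07494     0.02712    0.001254      0.1375
  solve Keq expr → x = -0.0102; check Q = 2.3780e-05
Then add 0.0261 M of M.
Step 2:
                    E           D           M           L
  Initial     0.07494     0.02712     0.02735      0.1375
  Change      0.02547    0.008491    -0.02547   -0.008491
  Equil        0.1004     0.03561     0.00188       0.129
  solve Keq expr → x = -0.008491; check Q = 2.3780e-05

Direction: reverse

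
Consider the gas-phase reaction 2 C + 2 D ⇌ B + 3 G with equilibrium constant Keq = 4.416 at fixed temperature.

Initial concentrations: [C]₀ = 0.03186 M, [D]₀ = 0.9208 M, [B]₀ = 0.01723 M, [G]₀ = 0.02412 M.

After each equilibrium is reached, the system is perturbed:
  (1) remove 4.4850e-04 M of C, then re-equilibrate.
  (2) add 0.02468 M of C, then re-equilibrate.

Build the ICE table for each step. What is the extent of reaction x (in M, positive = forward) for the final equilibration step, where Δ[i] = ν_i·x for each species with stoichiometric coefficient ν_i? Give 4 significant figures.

x = 0.01132 M

Q₀ = 2.8093e-04 vs Keq = 4.416 ⇒ Q<K, forward
Step 1:
                    C           D           B           G
  I           0.03186      0.9208     0.01723     0.02412
  C          -0.03011    -0.03011     0.01505     0.04516
  E          0.001751      0.8907     0.03228     0.06928
  solve Keq expr → x = 0.01505; check Q = 4.416
Then remove 4.4850e-04 M of C.
Step 2:
                    C           D           B           G
  I          0.001302      0.8907     0.03228     0.06928
  C        4.1836e-04  4.1836e-04 -2.0918e-04 -6.2754e-04
  E          0.001721      0.8911     0.03208     0.06866
  solve Keq expr → x = -2.0918e-04; check Q = 4.416
Then add 0.02468 M of C.
Step 3:
                    C           D           B           G
  I            0.0264      0.8911     0.03208     0.06866
  C          -0.02265    -0.02265     0.01132     0.03397
  E          0.003753      0.8685      0.0434      0.1026
  solve Keq expr → x = 0.01132; check Q = 4.416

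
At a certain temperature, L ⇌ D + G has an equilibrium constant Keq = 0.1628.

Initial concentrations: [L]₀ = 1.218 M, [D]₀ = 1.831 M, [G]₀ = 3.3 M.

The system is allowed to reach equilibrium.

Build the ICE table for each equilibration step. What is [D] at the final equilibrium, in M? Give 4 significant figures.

[D]_eq = 0.2621 M

Q₀ = 4.961 vs Keq = 0.1628 ⇒ Q>K, reverse
Step 1:
                  L         D         G
  I           1.218     1.831       3.3
  C           1.569    -1.569    -1.569
  E           2.787    0.2621     1.731
  solve Keq expr → x = -1.569; check Q = 0.1628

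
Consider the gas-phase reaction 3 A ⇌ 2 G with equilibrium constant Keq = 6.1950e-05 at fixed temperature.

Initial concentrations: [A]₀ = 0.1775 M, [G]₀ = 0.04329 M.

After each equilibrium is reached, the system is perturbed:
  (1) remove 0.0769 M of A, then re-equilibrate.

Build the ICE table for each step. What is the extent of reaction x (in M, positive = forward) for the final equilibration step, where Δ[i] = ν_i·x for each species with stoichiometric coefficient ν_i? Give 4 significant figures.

Q₀ = 0.3351 vs Keq = 6.1950e-05 ⇒ Q>K, reverse
Step 1:
                   A          G
  Initial     0.1775    0.04329
  Change     0.06354   -0.04236
  Equil        0.241 9.3143e-04
  solve Keq expr → x = -0.02118; check Q = 6.1950e-05
Then remove 0.0769 M of A.
Step 2:
                   A          G
  Initial     0.1641 9.3143e-04
  Change  6.0768e-04 -4.0512e-04
  Equil       0.1647 5.2631e-04
  solve Keq expr → x = -2.0256e-04; check Q = 6.1950e-05

x = -2.0256e-04 M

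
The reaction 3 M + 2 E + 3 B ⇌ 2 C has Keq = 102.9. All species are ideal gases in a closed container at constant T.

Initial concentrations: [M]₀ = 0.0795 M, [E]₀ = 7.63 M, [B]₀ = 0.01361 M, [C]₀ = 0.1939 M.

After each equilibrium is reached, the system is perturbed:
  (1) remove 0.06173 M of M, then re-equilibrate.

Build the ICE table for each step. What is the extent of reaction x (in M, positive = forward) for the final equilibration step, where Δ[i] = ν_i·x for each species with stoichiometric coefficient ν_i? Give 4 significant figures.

x = -0.007346 M

Q₀ = 5.0984e+05 vs Keq = 102.9 ⇒ Q>K, reverse
Step 1:
                    M           E           B           C
  I            0.0795        7.63     0.01361      0.1939
  C           0.07962     0.05308     0.07962    -0.05308
  E            0.1591       7.683     0.09323      0.1408
  solve Keq expr → x = -0.02654; check Q = 102.9
Then remove 0.06173 M of M.
Step 2:
                    M           E           B           C
  I           0.09739       7.683     0.09323      0.1408
  C           0.02204     0.01469     0.02204    -0.01469
  E            0.1194       7.698      0.1153      0.1261
  solve Keq expr → x = -0.007346; check Q = 102.9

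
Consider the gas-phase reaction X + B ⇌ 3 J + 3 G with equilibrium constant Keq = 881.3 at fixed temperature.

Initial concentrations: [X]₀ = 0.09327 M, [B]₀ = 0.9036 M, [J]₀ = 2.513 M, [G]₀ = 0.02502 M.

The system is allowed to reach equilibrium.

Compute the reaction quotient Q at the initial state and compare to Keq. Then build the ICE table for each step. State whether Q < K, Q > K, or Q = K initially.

Q₀ = 0.002949 vs Keq = 881.3 ⇒ Q<K, forward
Step 1:
                    X           B           J           G
  I           0.09327      0.9036       2.513     0.02502
  C          -0.09243    -0.09243      0.2773      0.2773
  E        8.3961e-04      0.8112        2.79      0.3023
  solve Keq expr → x = 0.09243; check Q = 881.3

Q₀ = 0.002949; Q < K (proceeds forward)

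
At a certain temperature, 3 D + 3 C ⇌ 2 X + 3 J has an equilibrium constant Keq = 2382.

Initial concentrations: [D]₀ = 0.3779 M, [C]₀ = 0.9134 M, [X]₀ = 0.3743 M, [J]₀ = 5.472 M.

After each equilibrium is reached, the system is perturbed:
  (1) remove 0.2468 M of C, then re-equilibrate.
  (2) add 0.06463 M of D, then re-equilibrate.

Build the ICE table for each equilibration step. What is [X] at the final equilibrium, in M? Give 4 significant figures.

[X]_eq = 0.4153 M

Q₀ = 558.2 vs Keq = 2382 ⇒ Q<K, forward
Step 1:
                  D         C         X         J
  init       0.3779    0.9134    0.3743     5.472
  Δ        -0.08873  -0.08873   0.05915   0.08873
  eq         0.2892    0.8247    0.4335     5.561
  solve Keq expr → x = 0.02958; check Q = 2382
Then remove 0.2468 M of C.
Step 2:
                  D         C         X         J
  init       0.2892    0.5779    0.4335     5.561
  Δ         0.05877   0.05877  -0.03918  -0.05877
  eq         0.3479    0.6366    0.3943     5.502
  solve Keq expr → x = -0.01959; check Q = 2382
Then add 0.06463 M of D.
Step 3:
                  D         C         X         J
  init       0.4126    0.6366    0.3943     5.502
  Δ        -0.03148  -0.03148   0.02099   0.03148
  eq         0.3811    0.6052    0.4153     5.533
  solve Keq expr → x = 0.01049; check Q = 2382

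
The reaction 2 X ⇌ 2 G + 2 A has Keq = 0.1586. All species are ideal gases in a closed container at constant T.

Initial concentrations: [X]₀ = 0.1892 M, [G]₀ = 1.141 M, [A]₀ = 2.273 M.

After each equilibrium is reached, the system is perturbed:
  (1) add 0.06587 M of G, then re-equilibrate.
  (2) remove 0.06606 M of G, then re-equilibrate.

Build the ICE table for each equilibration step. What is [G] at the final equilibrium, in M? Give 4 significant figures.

Q₀ = 187.9 vs Keq = 0.1586 ⇒ Q>K, reverse
Step 1:
                  X         G         A
  init       0.1892     1.141     2.273
  Δ          0.8501   -0.8501   -0.8501
  eq          1.039    0.2909     1.423
  solve Keq expr → x = -0.4251; check Q = 0.1586
Then add 0.06587 M of G.
Step 2:
                  X         G         A
  init        1.039    0.3568     1.423
  Δ         0.04392  -0.04392  -0.04392
  eq          1.083    0.3128     1.379
  solve Keq expr → x = -0.02196; check Q = 0.1586
Then remove 0.06606 M of G.
Step 3:
                  X         G         A
  init        1.083    0.2468     1.379
  Δ        -0.04405   0.04405   0.04405
  eq          1.039    0.2908     1.423
  solve Keq expr → x = 0.02202; check Q = 0.1586

[G]_eq = 0.2908 M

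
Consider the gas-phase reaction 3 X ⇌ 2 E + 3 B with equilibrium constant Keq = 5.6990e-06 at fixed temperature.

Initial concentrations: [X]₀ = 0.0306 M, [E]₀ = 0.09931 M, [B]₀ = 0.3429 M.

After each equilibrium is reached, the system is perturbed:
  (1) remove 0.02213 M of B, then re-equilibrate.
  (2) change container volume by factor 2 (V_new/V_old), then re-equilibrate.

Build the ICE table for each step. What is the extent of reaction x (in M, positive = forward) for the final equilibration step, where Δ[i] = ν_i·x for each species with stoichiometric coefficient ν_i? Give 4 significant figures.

Q₀ = 13.88 vs Keq = 5.6990e-06 ⇒ Q>K, reverse
Step 1:
                    X           E           B
  I            0.0306     0.09931      0.3429
  C            0.1459    -0.09728     -0.1459
  E            0.1765    0.002025       0.197
  solve Keq expr → x = -0.04864; check Q = 5.6990e-06
Then remove 0.02213 M of B.
Step 2:
                    X           E           B
  I            0.1765    0.002025      0.1748
  C       -5.6010e-04  3.7340e-04  5.6010e-04
  E             0.176    0.002399      0.1754
  solve Keq expr → x = 1.8670e-04; check Q = 5.6990e-06
Then change container volume by factor 2 (V_new/V_old).
Step 3:
                    X           E           B
  I           0.08798    0.001199      0.0877
  C         -0.001607    0.001071    0.001607
  E           0.08638    0.002271     0.08931
  solve Keq expr → x = 5.3564e-04; check Q = 5.6990e-06

x = 5.3564e-04 M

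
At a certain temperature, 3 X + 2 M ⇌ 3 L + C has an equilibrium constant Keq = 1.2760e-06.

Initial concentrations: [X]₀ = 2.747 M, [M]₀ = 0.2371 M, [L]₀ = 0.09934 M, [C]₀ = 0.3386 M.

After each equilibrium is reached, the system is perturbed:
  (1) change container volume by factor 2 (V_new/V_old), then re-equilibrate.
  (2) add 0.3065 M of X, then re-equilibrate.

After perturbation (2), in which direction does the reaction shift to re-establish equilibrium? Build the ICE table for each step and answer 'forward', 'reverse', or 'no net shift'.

Q₀ = 2.8485e-04 vs Keq = 1.2760e-06 ⇒ Q>K, reverse
Step 1:
                    X           M           L           C
  Initial       2.747      0.2371     0.09934      0.3386
  Change      0.07953     0.05302    -0.07953    -0.02651
  Equil         2.827      0.2901     0.01981      0.3121
  solve Keq expr → x = -0.02651; check Q = 1.2760e-06
Then change container volume by factor 2 (V_new/V_old).
Step 2:
                    X           M           L           C
  Initial       1.413      0.1451    0.009904       0.156
  Change     0.001973    0.001316   -0.001973 -6.5783e-04
  Equil         1.415      0.1464     0.00793      0.1554
  solve Keq expr → x = -6.5783e-04; check Q = 1.2760e-06
Then add 0.3065 M of X.
Step 3:
                    X           M           L           C
  Initial       1.722      0.1464     0.00793      0.1554
  Change    -0.001649   -0.001099    0.001649  5.4955e-04
  Equil          1.72      0.1453    0.009579      0.1559
  solve Keq expr → x = 5.4955e-04; check Q = 1.2760e-06

Direction: forward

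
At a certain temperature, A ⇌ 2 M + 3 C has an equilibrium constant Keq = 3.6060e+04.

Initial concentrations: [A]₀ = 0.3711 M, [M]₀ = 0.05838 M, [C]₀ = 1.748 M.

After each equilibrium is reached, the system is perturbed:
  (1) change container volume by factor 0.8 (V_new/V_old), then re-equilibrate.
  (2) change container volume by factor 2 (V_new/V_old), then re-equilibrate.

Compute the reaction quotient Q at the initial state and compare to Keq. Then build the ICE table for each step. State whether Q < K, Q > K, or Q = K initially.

Q₀ = 0.04905; Q < K (proceeds forward)

Q₀ = 0.04905 vs Keq = 3.6060e+04 ⇒ Q<K, forward
Step 1:
                    A           M           C
  I            0.3711     0.05838       1.748
  C           -0.3707      0.7414       1.112
  E        4.1496e-04      0.7998        2.86
  solve Keq expr → x = 0.3707; check Q = 3.6060e+04
Then change container volume by factor 0.8 (V_new/V_old).
Step 2:
                    A           M           C
  I        5.1870e-04      0.9997       3.575
  C        7.4155e-04   -0.001483   -0.002225
  E           0.00126      0.9982       3.573
  solve Keq expr → x = -7.4155e-04; check Q = 3.6060e+04
Then change container volume by factor 2 (V_new/V_old).
Step 3:
                    A           M           C
  I        6.3012e-04      0.4991       1.786
  C       -5.9044e-04    0.001181    0.001771
  E        3.9687e-05      0.5003       1.788
  solve Keq expr → x = 5.9044e-04; check Q = 3.6060e+04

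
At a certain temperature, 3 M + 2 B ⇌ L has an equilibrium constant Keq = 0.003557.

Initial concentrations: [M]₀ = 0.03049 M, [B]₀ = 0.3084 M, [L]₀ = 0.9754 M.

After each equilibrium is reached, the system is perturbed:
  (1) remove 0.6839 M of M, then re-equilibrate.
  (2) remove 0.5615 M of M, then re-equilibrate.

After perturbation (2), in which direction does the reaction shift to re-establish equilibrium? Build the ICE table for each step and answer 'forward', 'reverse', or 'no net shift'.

Direction: reverse

Q₀ = 3.6181e+05 vs Keq = 0.003557 ⇒ Q>K, reverse
Step 1:
                   M          B          L
  init       0.03049     0.3084     0.9754
  Δ            2.385       1.59    -0.7949
  eq           2.415      1.898     0.1805
  solve Keq expr → x = -0.7949; check Q = 0.003557
Then remove 0.6839 M of M.
Step 2:
                   M          B          L
  init         1.731      1.898     0.1805
  Δ           0.2143     0.1428   -0.07142
  eq           1.945      2.041     0.1091
  solve Keq expr → x = -0.07142; check Q = 0.003557
Then remove 0.5615 M of M.
Step 3:
                   M          B          L
  init         1.384      2.041     0.1091
  Δ           0.1505     0.1003   -0.05017
  eq           1.534      2.141    0.05893
  solve Keq expr → x = -0.05017; check Q = 0.003557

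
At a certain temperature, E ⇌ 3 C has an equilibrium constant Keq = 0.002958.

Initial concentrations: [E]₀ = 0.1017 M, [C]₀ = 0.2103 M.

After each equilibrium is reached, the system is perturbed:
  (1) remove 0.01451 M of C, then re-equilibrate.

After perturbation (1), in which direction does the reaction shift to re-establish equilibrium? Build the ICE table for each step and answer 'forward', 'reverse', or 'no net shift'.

Q₀ = 0.09145 vs Keq = 0.002958 ⇒ Q>K, reverse
Step 1:
                  E         C
  init       0.1017    0.2103
  Δ         0.04487   -0.1346
  eq         0.1466   0.07569
  solve Keq expr → x = -0.04487; check Q = 0.002958
Then remove 0.01451 M of C.
Step 2:
                  E         C
  init       0.1466   0.06118
  Δ       -0.004572   0.01371
  eq          0.142   0.07489
  solve Keq expr → x = 0.004572; check Q = 0.002958

Direction: forward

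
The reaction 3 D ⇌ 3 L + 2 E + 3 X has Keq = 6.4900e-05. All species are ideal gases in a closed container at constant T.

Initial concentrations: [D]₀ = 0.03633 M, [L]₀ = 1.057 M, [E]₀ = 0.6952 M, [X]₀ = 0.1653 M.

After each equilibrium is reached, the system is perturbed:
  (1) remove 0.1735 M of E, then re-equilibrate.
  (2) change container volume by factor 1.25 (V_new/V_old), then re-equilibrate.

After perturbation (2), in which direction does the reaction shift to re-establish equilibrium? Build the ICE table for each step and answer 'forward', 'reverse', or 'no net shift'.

Direction: forward

Q₀ = 53.76 vs Keq = 6.4900e-05 ⇒ Q>K, reverse
Step 1:
                  D         L         E         X
  I         0.03633     1.057    0.6952    0.1653
  C          0.1533   -0.1533   -0.1022   -0.1533
  E          0.1897    0.9037     0.593   0.01195
  solve Keq expr → x = -0.05112; check Q = 6.4900e-05
Then remove 0.1735 M of E.
Step 2:
                  D         L         E         X
  I          0.1897    0.9037    0.4195   0.01195
  C       -0.002791  0.002791  0.001861  0.002791
  E          0.1869    0.9064    0.4213   0.01474
  solve Keq expr → x = 9.3046e-04; check Q = 6.4900e-05
Then change container volume by factor 1.25 (V_new/V_old).
Step 3:
                  D         L         E         X
  I          0.1495    0.7252    0.3371   0.01179
  C       -0.004585  0.004585  0.003057  0.004585
  E          0.1449    0.7297    0.3401   0.01638
  solve Keq expr → x = 0.001528; check Q = 6.4900e-05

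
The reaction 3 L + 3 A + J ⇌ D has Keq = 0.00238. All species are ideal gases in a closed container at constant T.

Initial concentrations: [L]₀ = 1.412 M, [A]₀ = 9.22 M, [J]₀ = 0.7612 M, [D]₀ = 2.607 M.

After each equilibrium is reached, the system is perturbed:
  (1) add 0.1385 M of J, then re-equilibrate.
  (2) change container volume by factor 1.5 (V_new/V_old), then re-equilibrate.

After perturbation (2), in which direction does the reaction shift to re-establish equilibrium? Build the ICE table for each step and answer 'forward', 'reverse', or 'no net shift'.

Q₀ = 0.001552 vs Keq = 0.00238 ⇒ Q<K, forward
Step 1:
                  L         A         J         D
  init        1.412      9.22    0.7612     2.607
  Δ         -0.1361   -0.1361  -0.04537   0.04537
  eq          1.276     9.084    0.7158     2.652
  solve Keq expr → x = 0.04537; check Q = 0.00238
Then add 0.1385 M of J.
Step 2:
                  L         A         J         D
  init        1.276     9.084    0.8543     2.652
  Δ        -0.05436  -0.05436  -0.01812   0.01812
  eq          1.222      9.03    0.8362      2.67
  solve Keq expr → x = 0.01812; check Q = 0.00238
Then change container volume by factor 1.5 (V_new/V_old).
Step 3:
                  L         A         J         D
  init       0.8143      6.02    0.5575      1.78
  Δ          0.6205    0.6205    0.2068   -0.2068
  eq          1.435      6.64    0.7643     1.573
  solve Keq expr → x = -0.2068; check Q = 0.00238

Direction: reverse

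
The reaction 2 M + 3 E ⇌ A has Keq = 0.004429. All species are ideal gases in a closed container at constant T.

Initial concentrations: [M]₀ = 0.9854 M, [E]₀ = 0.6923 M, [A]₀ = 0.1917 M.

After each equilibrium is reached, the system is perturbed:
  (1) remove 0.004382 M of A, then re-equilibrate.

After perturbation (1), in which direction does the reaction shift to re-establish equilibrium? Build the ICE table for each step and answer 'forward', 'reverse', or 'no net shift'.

Direction: forward

Q₀ = 0.595 vs Keq = 0.004429 ⇒ Q>K, reverse
Step 1:
                   M          E          A
  I           0.9854     0.6923     0.1917
  C           0.3543     0.5314    -0.1771
  E             1.34      1.224    0.01457
  solve Keq expr → x = -0.1771; check Q = 0.004429
Then remove 0.004382 M of A.
Step 2:
                   M          E          A
  I             1.34      1.224    0.01018
  C        -0.007632   -0.01145   0.003816
  E            1.332      1.212      0.014
  solve Keq expr → x = 0.003816; check Q = 0.004429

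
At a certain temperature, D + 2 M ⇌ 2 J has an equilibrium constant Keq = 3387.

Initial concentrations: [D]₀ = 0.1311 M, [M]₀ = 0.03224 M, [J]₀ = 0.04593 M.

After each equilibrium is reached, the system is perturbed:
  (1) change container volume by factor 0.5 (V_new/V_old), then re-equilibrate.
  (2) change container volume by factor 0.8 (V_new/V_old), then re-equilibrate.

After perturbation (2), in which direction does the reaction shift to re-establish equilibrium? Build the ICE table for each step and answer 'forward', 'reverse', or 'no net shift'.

Q₀ = 15.48 vs Keq = 3387 ⇒ Q<K, forward
Step 1:
                   D          M          J
  I           0.1311    0.03224    0.04593
  C         -0.01425    -0.0285     0.0285
  E           0.1169   0.003741    0.07443
  solve Keq expr → x = 0.01425; check Q = 3387
Then change container volume by factor 0.5 (V_new/V_old).
Step 2:
                   D          M          J
  I           0.2337   0.007483     0.1489
  C        -0.001052  -0.002105   0.002105
  E           0.2326   0.005378      0.151
  solve Keq expr → x = 0.001052; check Q = 3387
Then change container volume by factor 0.8 (V_new/V_old).
Step 3:
                   D          M          J
  I           0.2908   0.006722     0.1887
  C       -3.4217e-04 -6.8434e-04 6.8434e-04
  E           0.2905   0.006038     0.1894
  solve Keq expr → x = 3.4217e-04; check Q = 3387

Direction: forward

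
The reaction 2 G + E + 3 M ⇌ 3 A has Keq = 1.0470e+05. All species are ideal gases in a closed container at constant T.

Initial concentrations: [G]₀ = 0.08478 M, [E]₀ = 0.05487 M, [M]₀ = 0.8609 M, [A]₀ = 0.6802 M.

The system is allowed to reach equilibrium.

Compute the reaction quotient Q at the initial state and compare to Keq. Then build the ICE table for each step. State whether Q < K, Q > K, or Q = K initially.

Q₀ = 1251 vs Keq = 1.0470e+05 ⇒ Q<K, forward
Step 1:
                    G           E           M           A
  init        0.08478     0.05487      0.8609      0.6802
  Δ          -0.06392    -0.03196    -0.09588     0.09588
  eq          0.02086     0.02291       0.765      0.7761
  solve Keq expr → x = 0.03196; check Q = 1.0470e+05

Q₀ = 1251; Q < K (proceeds forward)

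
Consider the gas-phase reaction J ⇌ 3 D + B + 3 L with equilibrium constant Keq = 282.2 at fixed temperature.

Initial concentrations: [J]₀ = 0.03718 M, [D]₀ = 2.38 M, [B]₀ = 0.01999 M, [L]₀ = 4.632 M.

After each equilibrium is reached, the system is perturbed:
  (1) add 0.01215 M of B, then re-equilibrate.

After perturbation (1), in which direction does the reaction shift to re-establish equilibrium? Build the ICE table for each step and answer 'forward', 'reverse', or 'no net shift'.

Q₀ = 720.3 vs Keq = 282.2 ⇒ Q>K, reverse
Step 1:
                    J           D           B           L
  Initial     0.03718        2.38     0.01999       4.632
  Change     0.009582    -0.02875   -0.009582    -0.02875
  Equil       0.04676       2.351     0.01041       4.603
  solve Keq expr → x = -0.009582; check Q = 282.2
Then add 0.01215 M of B.
Step 2:
                    J           D           B           L
  Initial     0.04676       2.351     0.02256       4.603
  Change     0.009366     -0.0281   -0.009366     -0.0281
  Equil       0.05613       2.323     0.01319       4.575
  solve Keq expr → x = -0.009366; check Q = 282.2

Direction: reverse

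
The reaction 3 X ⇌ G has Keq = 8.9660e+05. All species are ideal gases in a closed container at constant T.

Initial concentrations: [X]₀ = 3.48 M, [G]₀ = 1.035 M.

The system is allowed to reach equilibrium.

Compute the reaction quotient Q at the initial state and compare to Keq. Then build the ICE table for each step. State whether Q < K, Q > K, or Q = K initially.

Q₀ = 0.02456; Q < K (proceeds forward)

Q₀ = 0.02456 vs Keq = 8.9660e+05 ⇒ Q<K, forward
Step 1:
                   X          G
  Initial       3.48      1.035
  Change      -3.467      1.156
  Equil      0.01347      2.191
  solve Keq expr → x = 1.156; check Q = 8.9660e+05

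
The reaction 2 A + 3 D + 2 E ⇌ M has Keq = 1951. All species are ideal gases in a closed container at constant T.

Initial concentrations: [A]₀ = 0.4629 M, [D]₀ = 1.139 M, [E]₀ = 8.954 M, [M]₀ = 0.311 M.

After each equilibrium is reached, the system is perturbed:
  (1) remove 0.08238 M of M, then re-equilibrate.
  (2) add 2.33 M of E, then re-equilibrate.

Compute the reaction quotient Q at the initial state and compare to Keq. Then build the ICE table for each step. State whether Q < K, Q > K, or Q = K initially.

Q₀ = 0.01225 vs Keq = 1951 ⇒ Q<K, forward
Step 1:
                   A          D          E          M
  init        0.4629      1.139      8.954      0.311
  Δ          -0.4565    -0.6848    -0.4565     0.2283
  eq        0.006391     0.4542      8.497     0.5393
  solve Keq expr → x = 0.2283; check Q = 1951
Then remove 0.08238 M of M.
Step 2:
                   A          D          E          M
  init      0.006391     0.4542      8.497     0.4569
  Δ       -4.9207e-04 -7.3811e-04 -4.9207e-04 2.4604e-04
  eq        0.005899     0.4535      8.497     0.4571
  solve Keq expr → x = 2.4604e-04; check Q = 1951
Then add 2.33 M of E.
Step 3:
                   A          D          E          M
  init      0.005899     0.4535      10.83     0.4571
  Δ        -0.001237  -0.001856  -0.001237 6.1859e-04
  eq        0.004662     0.4516      10.83     0.4577
  solve Keq expr → x = 6.1859e-04; check Q = 1951

Q₀ = 0.01225; Q < K (proceeds forward)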